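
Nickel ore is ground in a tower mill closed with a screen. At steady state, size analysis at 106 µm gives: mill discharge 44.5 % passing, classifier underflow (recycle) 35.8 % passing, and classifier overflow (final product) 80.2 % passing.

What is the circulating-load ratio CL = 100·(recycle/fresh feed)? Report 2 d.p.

Two-product formula at 106 µm:
(1+r)·d = r·u + o ⇒ r = (o−d)/(d−u)
r = (80.2 − 44.5)/(44.5 − 35.8) = 35.7/8.7 = 4.1034
CL = 100·r = 410.34 %

CL = 410.34 %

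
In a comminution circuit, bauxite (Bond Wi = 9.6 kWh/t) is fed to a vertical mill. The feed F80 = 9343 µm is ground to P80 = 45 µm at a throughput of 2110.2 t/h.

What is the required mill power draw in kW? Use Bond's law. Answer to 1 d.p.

P = 28102.9 kW

W_Bond = 10·Wi·(1/√P₈₀ − 1/√F₈₀)
W = 10·9.6·(1/√45 − 1/√9343) = 10·9.6·(0.138726) = 13.3177 kWh/t
Mill draw = 13.3177 × 2110.2 = 28102.9 kW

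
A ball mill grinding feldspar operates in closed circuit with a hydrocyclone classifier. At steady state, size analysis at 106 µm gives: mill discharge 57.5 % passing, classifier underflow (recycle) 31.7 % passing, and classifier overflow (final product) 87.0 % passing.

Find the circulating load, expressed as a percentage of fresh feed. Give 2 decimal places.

Classifier node, passing 106 µm:
Fd + Rd = Ru + Fo ⇒ R/F = (o−d)/(d−u)
r = (87.0 − 57.5)/(57.5 − 31.7) = 29.5/25.8 = 1.1434
CL = 100·r = 114.34 %

CL = 114.34 %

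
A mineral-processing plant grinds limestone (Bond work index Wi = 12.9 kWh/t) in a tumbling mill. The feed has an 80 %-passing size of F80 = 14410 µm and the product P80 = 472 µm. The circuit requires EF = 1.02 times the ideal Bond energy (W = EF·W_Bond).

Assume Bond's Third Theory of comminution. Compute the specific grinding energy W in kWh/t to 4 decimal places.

W = 4.9603 kWh/t

Bond:  W = 10 Wi (1/√P − 1/√F)
1/√472 = 0.046029;  1/√14410 = 0.008330
W = 10·12.9·(0.046029 − 0.008330) = 4.8631 kWh/t
Corrected W = EF·W_Bond = 1.02·4.8631 = 4.9603 kWh/t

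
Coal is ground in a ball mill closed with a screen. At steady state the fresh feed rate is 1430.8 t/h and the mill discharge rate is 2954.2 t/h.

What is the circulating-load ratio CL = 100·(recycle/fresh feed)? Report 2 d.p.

CL = 106.47 %

Mill node: discharge = fresh + recycle.
R = M − F = 2954.2 − 1430.8 = 1523.4 t/h
CL = 100·R/F = 100·1523.4/1430.8 = 106.47 %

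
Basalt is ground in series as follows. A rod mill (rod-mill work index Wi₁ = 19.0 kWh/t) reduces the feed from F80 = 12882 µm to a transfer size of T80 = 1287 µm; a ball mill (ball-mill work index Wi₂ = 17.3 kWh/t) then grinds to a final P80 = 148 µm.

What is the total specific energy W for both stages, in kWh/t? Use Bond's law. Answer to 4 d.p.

W = 13.0204 kWh/t

W = 10 Wi (P80^-0.5 − F80^-0.5)
Stage 1 (12882→1287 µm, Wi₁=19.0): W₁ = 10·19.0·(0.027875 − 0.008811) = 3.6222 kWh/t
Stage 2 (1287→148 µm, Wi₂=17.3): W₂ = 10·17.3·(0.082199 − 0.027875) = 9.3982 kWh/t
W = W₁ + W₂ = 3.6222 + 9.3982 = 13.0204 kWh/t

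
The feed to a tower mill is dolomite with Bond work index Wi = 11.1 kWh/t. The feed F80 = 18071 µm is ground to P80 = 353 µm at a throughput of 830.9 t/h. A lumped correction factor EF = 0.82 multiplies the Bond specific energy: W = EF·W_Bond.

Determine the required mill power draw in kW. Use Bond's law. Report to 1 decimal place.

W = 10 Wi / √P80 − 10 Wi / √F80
W = 10·11.1·(1/√353 − 1/√18071) = 10·11.1·(0.045786) = 5.0822 kWh/t
Apply correction: 5.0822 × 0.82 = 4.1674 kWh/t
P = W·T = 4.1674·830.9 = 3462.7 kW

P = 3462.7 kW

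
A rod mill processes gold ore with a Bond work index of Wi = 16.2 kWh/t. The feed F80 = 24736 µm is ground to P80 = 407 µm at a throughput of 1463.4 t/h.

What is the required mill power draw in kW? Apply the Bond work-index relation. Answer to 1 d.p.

Bond:  W = 10 Wi (1/√P − 1/√F)
W = 10·16.2·(1/√407 − 1/√24736) = 10·16.2·(0.043210) = 7.0000 kWh/t
Mill draw = 7.0000 × 1463.4 = 10243.8 kW

P = 10243.8 kW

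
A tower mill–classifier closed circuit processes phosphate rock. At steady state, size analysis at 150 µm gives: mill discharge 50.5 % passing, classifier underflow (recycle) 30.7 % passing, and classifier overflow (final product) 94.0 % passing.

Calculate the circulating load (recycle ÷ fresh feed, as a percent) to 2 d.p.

CL = 219.70 %

Mass balance on the −150 µm fraction:
Fd + Rd = Ru + Fo ⇒ R/F = (o−d)/(d−u)
r = (94.0 − 50.5)/(50.5 − 30.7) = 43.5/19.8 = 2.1970
CL = 100·r = 219.70 %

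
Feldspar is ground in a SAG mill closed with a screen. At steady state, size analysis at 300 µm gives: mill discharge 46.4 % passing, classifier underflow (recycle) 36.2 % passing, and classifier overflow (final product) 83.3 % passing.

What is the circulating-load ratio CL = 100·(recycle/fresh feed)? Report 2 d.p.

CL = 361.76 %

Two-product formula at 300 µm:
r = (o − d)/(d − u)
r = (83.3 − 46.4)/(46.4 − 36.2) = 36.9/10.2 = 3.6176
CL = 100·r = 361.76 %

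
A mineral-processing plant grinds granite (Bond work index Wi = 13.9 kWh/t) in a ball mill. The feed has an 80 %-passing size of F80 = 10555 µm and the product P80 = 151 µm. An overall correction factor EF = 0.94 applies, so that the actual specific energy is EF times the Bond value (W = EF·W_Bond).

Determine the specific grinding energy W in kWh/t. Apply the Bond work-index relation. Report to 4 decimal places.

W = 10 Wi (P80^-0.5 − F80^-0.5)
1/√151 = 0.081379;  1/√10555 = 0.009734
W = 10·13.9·(0.081379 − 0.009734) = 9.9587 kWh/t
W_actual = 0.94 × 9.9587 = 9.3612 kWh/t

W = 9.3612 kWh/t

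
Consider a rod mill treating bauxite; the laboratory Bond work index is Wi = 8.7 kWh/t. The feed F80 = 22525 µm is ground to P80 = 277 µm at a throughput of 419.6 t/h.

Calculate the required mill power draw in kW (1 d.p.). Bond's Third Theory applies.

P = 1950.2 kW

Bond:  W = 10 Wi (1/√P − 1/√F)
W = 10·8.7·(1/√277 − 1/√22525) = 10·8.7·(0.053421) = 4.6476 kWh/t
Power = W × throughput = 4.6476 kWh/t × 419.6 t/h = 1950.2 kW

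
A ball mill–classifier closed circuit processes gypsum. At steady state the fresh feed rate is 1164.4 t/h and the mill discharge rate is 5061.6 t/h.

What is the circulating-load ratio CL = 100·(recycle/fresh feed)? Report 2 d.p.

Discharge = new feed + return, hence
R = M − F = 5061.6 − 1164.4 = 3897.2 t/h
CL = 100·R/F = 100·3897.2/1164.4 = 334.70 %

CL = 334.70 %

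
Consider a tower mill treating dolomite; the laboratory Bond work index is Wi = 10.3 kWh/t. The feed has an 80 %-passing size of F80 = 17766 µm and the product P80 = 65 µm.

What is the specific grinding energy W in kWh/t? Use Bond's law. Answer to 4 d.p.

Bond: W = 10·Wi·(1/√P80 − 1/√F80)
1/√65 = 0.124035;  1/√17766 = 0.007502
W = 10·10.3·(0.124035 − 0.007502) = 12.0028 kWh/t

W = 12.0028 kWh/t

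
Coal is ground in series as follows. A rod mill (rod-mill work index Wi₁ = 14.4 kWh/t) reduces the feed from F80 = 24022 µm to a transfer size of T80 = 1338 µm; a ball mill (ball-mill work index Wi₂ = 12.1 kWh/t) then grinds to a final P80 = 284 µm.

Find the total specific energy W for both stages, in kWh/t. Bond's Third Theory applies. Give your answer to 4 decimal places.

W = 10 Wi (1/√P80 − 1/√F80)  [Bond]
Stage 1 (24022→1338 µm, Wi₁=14.4): W₁ = 10·14.4·(0.027338 − 0.006452) = 3.0076 kWh/t
Stage 2 (1338→284 µm, Wi₂=12.1): W₂ = 10·12.1·(0.059339 − 0.027338) = 3.8721 kWh/t
W = W₁ + W₂ = 3.0076 + 3.8721 = 6.8797 kWh/t

W = 6.8797 kWh/t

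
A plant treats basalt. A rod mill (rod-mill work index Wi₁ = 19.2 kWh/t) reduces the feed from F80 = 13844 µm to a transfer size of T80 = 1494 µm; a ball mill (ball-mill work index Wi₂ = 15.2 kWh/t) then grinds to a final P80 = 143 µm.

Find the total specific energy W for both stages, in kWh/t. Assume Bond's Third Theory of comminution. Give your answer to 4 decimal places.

W = 12.1139 kWh/t

W = 10·Wi·[P80^(−½) − F80^(−½)]
Stage 1 (13844→1494 µm, Wi₁=19.2): W₁ = 10·19.2·(0.025872 − 0.008499) = 3.3356 kWh/t
Stage 2 (1494→143 µm, Wi₂=15.2): W₂ = 10·15.2·(0.083624 − 0.025872) = 8.7784 kWh/t
W = W₁ + W₂ = 3.3356 + 8.7784 = 12.1139 kWh/t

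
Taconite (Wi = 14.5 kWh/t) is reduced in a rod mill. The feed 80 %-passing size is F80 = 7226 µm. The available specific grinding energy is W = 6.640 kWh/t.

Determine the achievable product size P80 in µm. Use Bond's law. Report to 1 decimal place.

P80 = 301.9 µm

W = 10 Wi (P80^-0.5 − F80^-0.5)
1/√P80 = 1/√F80 + W/(10·Wi)
  = 6.6400/(10·14.5) + 1/√7226 = 0.045793 + 0.011764 = 0.057557
P80 = (1/0.057557)² = 17.3741² = 301.86 µm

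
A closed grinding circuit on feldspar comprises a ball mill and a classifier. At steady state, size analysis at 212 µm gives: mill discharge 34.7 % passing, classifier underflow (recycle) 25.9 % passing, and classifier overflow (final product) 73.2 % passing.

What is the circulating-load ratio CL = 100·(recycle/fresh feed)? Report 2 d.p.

Let r = R/F. Size balance at 212 µm:
r = (o − d)/(d − u)
r = (73.2 − 34.7)/(34.7 − 25.9) = 38.5/8.8 = 4.3750
CL = 100·r = 437.50 %

CL = 437.50 %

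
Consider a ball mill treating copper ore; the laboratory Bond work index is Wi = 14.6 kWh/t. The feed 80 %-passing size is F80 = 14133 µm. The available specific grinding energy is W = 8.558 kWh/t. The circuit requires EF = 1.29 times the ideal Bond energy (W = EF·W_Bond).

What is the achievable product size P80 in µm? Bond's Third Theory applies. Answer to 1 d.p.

W = 10 Wi (P80^-0.5 − F80^-0.5)
W_Bond = W / EF = 8.558 / 1.29 = 6.6341 kWh/t
1/√P80 = 1/√F80 + W_Bond/(10·Wi)
  = 6.6341/(10·14.6) + 1/√14133 = 0.045439 + 0.008412 = 0.053851
P80 = (1/0.053851)² = 18.5698² = 344.84 µm

P80 = 344.8 µm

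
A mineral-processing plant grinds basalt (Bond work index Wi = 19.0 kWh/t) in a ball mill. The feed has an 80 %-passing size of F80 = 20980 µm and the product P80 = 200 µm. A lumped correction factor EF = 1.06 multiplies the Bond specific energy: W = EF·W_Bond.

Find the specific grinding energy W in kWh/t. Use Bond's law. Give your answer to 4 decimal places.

W = 10 Wi (1/√P80 − 1/√F80)  [Bond]
1/√200 = 0.070711;  1/√20980 = 0.006904
W = 10·19.0·(0.070711 − 0.006904) = 12.1233 kWh/t
With EF = 1.06: W = 12.1233·1.06 = 12.8507 kWh/t

W = 12.8507 kWh/t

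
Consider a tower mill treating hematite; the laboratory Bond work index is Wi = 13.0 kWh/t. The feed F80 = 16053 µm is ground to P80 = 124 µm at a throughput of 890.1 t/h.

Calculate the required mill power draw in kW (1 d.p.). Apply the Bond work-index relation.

W = 10 Wi (P80^-0.5 − F80^-0.5)
W = 10·13.0·(1/√124 − 1/√16053) = 10·13.0·(0.081910) = 10.6483 kWh/t
P_mill = W·ṁ = 10.6483·890.1 = 9478.1 kW

P = 9478.1 kW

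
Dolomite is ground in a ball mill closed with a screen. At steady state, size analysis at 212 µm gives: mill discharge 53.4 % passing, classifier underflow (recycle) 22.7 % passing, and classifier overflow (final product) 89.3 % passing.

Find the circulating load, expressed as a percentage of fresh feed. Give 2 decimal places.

CL = 116.94 %

Two-product formula at 212 µm:
r = (o − d)/(d − u)
r = (89.3 − 53.4)/(53.4 − 22.7) = 35.9/30.7 = 1.1694
CL = 100·r = 116.94 %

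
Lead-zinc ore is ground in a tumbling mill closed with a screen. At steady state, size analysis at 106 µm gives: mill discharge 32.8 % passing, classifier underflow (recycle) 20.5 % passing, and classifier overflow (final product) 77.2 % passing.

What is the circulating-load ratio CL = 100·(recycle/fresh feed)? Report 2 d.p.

CL = 360.98 %

Mass balance on the −106 µm fraction:
(1+r)·d = r·u + o ⇒ r = (o−d)/(d−u)
r = (77.2 − 32.8)/(32.8 − 20.5) = 44.4/12.3 = 3.6098
CL = 100·r = 360.98 %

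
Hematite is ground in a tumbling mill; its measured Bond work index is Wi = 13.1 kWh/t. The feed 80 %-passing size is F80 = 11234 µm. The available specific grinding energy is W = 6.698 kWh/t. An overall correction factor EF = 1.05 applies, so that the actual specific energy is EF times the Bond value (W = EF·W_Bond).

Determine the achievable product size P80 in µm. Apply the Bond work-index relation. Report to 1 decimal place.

P80 = 295.9 µm

W = 10 Wi (1/√P80 − 1/√F80)  [Bond]
W_Bond = W / EF = 6.698 / 1.05 = 6.3790 kWh/t
P80^(−½) = W_Bond/(10 Wi) + F80^(−½)
  = 6.3790/(10·13.1) + 1/√11234 = 0.048695 + 0.009435 = 0.058130
P80 = (1/0.058130)² = 17.2029² = 295.94 µm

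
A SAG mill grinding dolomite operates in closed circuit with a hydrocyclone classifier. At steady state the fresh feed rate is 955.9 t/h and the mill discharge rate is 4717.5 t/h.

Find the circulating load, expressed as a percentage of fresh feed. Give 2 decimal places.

M = F + R at steady state, so:
R = M − F = 4717.5 − 955.9 = 3761.6 t/h
CL = 100·R/F = 100·3761.6/955.9 = 393.51 %

CL = 393.51 %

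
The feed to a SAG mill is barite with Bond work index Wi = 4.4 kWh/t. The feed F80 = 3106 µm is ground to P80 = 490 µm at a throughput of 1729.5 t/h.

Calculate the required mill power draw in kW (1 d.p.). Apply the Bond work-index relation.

P = 2072.3 kW

W = 10·Wi·[P80^(−½) − F80^(−½)]
W = 10·4.4·(1/√490 − 1/√3106) = 10·4.4·(0.027232) = 1.1982 kWh/t
Mill draw = 1.1982 × 1729.5 = 2072.3 kW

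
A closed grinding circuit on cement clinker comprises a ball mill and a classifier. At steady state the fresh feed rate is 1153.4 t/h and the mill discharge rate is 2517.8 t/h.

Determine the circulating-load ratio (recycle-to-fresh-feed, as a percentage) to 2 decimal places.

Mill node: discharge = fresh + recycle.
R = M − F = 2517.8 − 1153.4 = 1364.4 t/h
CL = 100·R/F = 100·1364.4/1153.4 = 118.29 %

CL = 118.29 %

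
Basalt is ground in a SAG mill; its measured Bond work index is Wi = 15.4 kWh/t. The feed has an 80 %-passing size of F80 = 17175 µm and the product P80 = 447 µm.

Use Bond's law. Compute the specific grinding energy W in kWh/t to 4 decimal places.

W = 6.1089 kWh/t

W = 10 Wi / √P80 − 10 Wi / √F80
1/√447 = 0.047298;  1/√17175 = 0.007630
W = 10·15.4·(0.047298 − 0.007630) = 6.1089 kWh/t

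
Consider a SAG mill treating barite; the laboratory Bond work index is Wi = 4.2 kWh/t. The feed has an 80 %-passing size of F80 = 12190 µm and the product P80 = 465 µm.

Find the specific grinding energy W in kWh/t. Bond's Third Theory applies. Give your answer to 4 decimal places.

W = 1.5673 kWh/t

Bond:  W = 10 Wi (1/√P − 1/√F)
1/√465 = 0.046374;  1/√12190 = 0.009057
W = 10·4.2·(0.046374 − 0.009057) = 1.5673 kWh/t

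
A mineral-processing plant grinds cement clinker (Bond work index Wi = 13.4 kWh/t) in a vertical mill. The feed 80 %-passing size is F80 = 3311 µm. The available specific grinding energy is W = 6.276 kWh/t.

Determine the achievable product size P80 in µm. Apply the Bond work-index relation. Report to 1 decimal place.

Bond: W = 10·Wi·(1/√P80 − 1/√F80)
1/√P80 = 1/√F80 + W/(10·Wi)
  = 6.2760/(10·13.4) + 1/√3311 = 0.046836 + 0.017379 = 0.064215
P80 = (1/0.064215)² = 15.5728² = 242.51 µm

P80 = 242.5 µm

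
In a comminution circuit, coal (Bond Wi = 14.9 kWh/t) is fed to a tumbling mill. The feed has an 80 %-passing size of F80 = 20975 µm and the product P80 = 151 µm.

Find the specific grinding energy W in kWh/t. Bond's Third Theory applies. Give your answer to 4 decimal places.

W = 11.0966 kWh/t

W = 10·Wi·(P80^(-½) − F80^(-½))
1/√151 = 0.081379;  1/√20975 = 0.006905
W = 10·14.9·(0.081379 − 0.006905) = 11.0966 kWh/t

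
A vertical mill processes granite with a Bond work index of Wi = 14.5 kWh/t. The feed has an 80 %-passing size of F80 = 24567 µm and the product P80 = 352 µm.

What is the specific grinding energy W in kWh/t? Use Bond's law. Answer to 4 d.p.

W = 10 Wi (1/√P80 − 1/√F80)  [Bond]
1/√352 = 0.053300;  1/√24567 = 0.006380
W = 10·14.5·(0.053300 − 0.006380) = 6.8034 kWh/t

W = 6.8034 kWh/t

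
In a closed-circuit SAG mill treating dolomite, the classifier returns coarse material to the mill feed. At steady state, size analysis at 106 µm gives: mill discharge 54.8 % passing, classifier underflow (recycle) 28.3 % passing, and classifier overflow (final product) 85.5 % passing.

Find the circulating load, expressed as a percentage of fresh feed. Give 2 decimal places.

CL = 115.85 %

Mass balance on the −106 µm fraction:
(1+r)d = ru + o → r = (o−d)/(d−u)
r = (85.5 − 54.8)/(54.8 − 28.3) = 30.7/26.5 = 1.1585
CL = 100·r = 115.85 %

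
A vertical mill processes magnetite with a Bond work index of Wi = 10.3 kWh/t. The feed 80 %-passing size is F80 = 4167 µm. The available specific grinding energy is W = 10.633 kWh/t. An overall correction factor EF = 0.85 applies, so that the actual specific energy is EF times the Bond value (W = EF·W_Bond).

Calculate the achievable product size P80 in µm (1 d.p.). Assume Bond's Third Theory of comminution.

P80 = 53.3 µm

W = 10·Wi·(P80^(-½) − F80^(-½))
W_Bond = W / EF = 10.633 / 0.85 = 12.5094 kWh/t
⇒ 1/√P80 = W_Bond/(10·Wi) + 1/√F80
  = 12.5094/(10·10.3) + 1/√4167 = 0.121451 + 0.015491 = 0.136942
P80 = (1/0.136942)² = 7.3024² = 53.32 µm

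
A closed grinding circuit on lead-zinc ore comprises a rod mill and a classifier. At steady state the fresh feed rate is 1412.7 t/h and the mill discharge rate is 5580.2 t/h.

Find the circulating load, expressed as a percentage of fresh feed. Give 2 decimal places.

Mill node: discharge = fresh + recycle.
R = M − F = 5580.2 − 1412.7 = 4167.5 t/h
CL = 100·R/F = 100·4167.5/1412.7 = 295.00 %

CL = 295.00 %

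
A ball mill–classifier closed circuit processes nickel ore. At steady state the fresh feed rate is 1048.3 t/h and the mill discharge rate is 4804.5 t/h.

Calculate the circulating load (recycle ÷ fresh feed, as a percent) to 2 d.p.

CL = 358.31 %

Mill node: discharge = fresh + recycle.
R = M − F = 4804.5 − 1048.3 = 3756.2 t/h
CL = 100·R/F = 100·3756.2/1048.3 = 358.31 %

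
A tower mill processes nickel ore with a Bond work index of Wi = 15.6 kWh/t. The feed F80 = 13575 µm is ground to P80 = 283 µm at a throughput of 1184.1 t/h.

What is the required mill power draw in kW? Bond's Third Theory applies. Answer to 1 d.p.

W = 10·Wi·(P80^(-½) − F80^(-½))
W = 10·15.6·(1/√283 − 1/√13575) = 10·15.6·(0.050861) = 7.9343 kWh/t
Power = W × throughput = 7.9343 kWh/t × 1184.1 t/h = 9395.0 kW

P = 9395.0 kW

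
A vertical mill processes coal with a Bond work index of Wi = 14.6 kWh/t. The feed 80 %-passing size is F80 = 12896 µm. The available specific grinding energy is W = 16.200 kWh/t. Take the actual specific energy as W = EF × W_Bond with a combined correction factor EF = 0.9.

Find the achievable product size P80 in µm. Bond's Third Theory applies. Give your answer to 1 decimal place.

P80 = 57.3 µm

W = 10 Wi (P80^-0.5 − F80^-0.5)
W_Bond = W / EF = 16.200 / 0.9 = 18.0000 kWh/t
⇒ 1/√P80 = W_Bond/(10·Wi) + 1/√F80
  = 18.0000/(10·14.6) + 1/√12896 = 0.123288 + 0.008806 = 0.132094
P80 = (1/0.132094)² = 7.5704² = 57.31 µm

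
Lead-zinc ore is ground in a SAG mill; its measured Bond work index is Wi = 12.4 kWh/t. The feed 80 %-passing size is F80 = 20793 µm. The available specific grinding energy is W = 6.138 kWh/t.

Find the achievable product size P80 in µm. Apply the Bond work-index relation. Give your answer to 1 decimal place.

Bond: W = 10·Wi·(1/√P80 − 1/√F80)
P80^-0.5 = F80^-0.5 + W/(10 Wi)
  = 6.1380/(10·12.4) + 1/√20793 = 0.049500 + 0.006935 = 0.056435
P80 = (1/0.056435)² = 17.7195² = 313.98 µm

P80 = 314.0 µm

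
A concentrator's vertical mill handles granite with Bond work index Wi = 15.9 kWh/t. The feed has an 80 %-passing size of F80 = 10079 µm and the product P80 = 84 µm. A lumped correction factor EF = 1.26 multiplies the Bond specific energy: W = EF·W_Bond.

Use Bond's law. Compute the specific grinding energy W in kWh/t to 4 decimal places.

W = 10 Wi (P80^-0.5 − F80^-0.5)
1/√84 = 0.109109;  1/√10079 = 0.009961
W = 10·15.9·(0.109109 − 0.009961) = 15.7646 kWh/t
W_actual = 1.26 × 15.7646 = 19.8634 kWh/t

W = 19.8634 kWh/t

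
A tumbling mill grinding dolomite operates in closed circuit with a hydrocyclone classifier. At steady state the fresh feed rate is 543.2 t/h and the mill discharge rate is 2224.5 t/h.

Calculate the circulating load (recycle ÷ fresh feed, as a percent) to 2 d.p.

CL = 309.52 %

Discharge = new feed + return, hence
R = M − F = 2224.5 − 543.2 = 1681.3 t/h
CL = 100·R/F = 100·1681.3/543.2 = 309.52 %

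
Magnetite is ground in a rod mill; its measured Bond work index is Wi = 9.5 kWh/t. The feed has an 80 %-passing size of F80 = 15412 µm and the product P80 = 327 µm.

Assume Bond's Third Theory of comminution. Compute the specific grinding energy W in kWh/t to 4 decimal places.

W = 4.4883 kWh/t

W = 10 Wi / √P80 − 10 Wi / √F80
1/√327 = 0.055300;  1/√15412 = 0.008055
W = 10·9.5·(0.055300 − 0.008055) = 4.4883 kWh/t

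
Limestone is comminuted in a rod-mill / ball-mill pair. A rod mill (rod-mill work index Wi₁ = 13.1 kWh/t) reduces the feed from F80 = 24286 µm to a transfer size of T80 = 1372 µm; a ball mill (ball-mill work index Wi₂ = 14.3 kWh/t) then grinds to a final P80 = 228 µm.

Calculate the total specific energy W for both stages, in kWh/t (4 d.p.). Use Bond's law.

W = 8.3058 kWh/t

Bond: W = 10·Wi·(1/√P80 − 1/√F80)
Stage 1 (24286→1372 µm, Wi₁=13.1): W₁ = 10·13.1·(0.026997 − 0.006417) = 2.6961 kWh/t
Stage 2 (1372→228 µm, Wi₂=14.3): W₂ = 10·14.3·(0.066227 − 0.026997) = 5.6098 kWh/t
W = W₁ + W₂ = 2.6961 + 5.6098 = 8.3058 kWh/t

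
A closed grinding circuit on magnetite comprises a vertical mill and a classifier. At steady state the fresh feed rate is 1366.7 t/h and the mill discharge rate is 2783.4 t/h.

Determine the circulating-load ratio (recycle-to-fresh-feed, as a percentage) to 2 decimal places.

Mill node: discharge = fresh + recycle.
R = M − F = 2783.4 − 1366.7 = 1416.7 t/h
CL = 100·R/F = 100·1416.7/1366.7 = 103.66 %

CL = 103.66 %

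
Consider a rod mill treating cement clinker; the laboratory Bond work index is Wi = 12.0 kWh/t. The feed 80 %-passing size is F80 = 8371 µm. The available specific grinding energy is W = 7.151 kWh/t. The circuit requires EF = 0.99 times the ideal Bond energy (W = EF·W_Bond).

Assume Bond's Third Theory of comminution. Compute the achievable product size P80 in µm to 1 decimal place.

P80 = 197.7 µm

Bond: W = 10·Wi·(1/√P80 − 1/√F80)
W_Bond = W / EF = 7.151 / 0.99 = 7.2232 kWh/t
P80^-0.5 = F80^-0.5 + W_Bond/(10 Wi)
  = 7.2232/(10·12.0) + 1/√8371 = 0.060194 + 0.010930 = 0.071123
P80 = (1/0.071123)² = 14.0601² = 197.69 µm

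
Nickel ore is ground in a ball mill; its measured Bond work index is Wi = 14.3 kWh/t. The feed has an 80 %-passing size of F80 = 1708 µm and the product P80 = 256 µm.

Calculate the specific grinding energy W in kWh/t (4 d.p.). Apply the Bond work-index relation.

W = 10 Wi (1/√P80 − 1/√F80)  [Bond]
1/√256 = 0.062500;  1/√1708 = 0.024197
W = 10·14.3·(0.062500 − 0.024197) = 5.4774 kWh/t

W = 5.4774 kWh/t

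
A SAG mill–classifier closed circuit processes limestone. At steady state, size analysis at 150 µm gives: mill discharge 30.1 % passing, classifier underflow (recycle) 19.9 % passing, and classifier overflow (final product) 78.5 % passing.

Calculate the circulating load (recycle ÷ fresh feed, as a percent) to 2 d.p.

Two-product formula at 150 µm:
(1+r)d = ru + o → r = (o−d)/(d−u)
r = (78.5 − 30.1)/(30.1 − 19.9) = 48.4/10.2 = 4.7451
CL = 100·r = 474.51 %

CL = 474.51 %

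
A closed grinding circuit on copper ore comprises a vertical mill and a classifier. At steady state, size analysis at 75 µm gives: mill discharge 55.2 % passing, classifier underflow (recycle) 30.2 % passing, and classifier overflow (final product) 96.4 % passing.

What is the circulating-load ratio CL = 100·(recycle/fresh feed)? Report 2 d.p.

Balance %-passing 75 µm (r = R/F):
r = (o − d)/(d − u)
r = (96.4 − 55.2)/(55.2 − 30.2) = 41.2/25.0 = 1.6480
CL = 100·r = 164.80 %

CL = 164.80 %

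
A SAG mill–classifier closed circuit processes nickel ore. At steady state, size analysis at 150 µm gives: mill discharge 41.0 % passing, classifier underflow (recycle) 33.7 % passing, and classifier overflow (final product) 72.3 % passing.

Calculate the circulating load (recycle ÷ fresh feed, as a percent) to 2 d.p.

CL = 428.77 %

Mass balance on the −150 µm fraction:
Fd + Rd = Ru + Fo ⇒ R/F = (o−d)/(d−u)
r = (72.3 − 41.0)/(41.0 − 33.7) = 31.3/7.3 = 4.2877
CL = 100·r = 428.77 %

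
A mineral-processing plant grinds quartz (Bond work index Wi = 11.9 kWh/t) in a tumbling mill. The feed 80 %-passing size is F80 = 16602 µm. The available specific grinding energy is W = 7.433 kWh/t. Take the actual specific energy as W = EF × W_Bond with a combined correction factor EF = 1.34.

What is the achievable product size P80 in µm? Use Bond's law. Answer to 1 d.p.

W_Bond = 10·Wi·(1/√P₈₀ − 1/√F₈₀)
W_Bond = W / EF = 7.433 / 1.34 = 5.5470 kWh/t
1/√P80 = 1/√F80 + W_Bond/(10·Wi)
  = 5.5470/(10·11.9) + 1/√16602 = 0.046614 + 0.007761 = 0.054375
P80 = (1/0.054375)² = 18.3909² = 338.23 µm

P80 = 338.2 µm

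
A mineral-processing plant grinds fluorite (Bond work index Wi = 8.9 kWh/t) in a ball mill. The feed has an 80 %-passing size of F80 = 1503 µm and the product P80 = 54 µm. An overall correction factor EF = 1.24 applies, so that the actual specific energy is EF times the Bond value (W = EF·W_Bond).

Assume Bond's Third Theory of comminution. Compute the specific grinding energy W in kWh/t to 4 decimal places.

W = 12.1715 kWh/t

W = 10 Wi (1/√P80 − 1/√F80)  [Bond]
1/√54 = 0.136083;  1/√1503 = 0.025794
W = 10·8.9·(0.136083 − 0.025794) = 9.8157 kWh/t
Apply correction: 9.8157 × 1.24 = 12.1715 kWh/t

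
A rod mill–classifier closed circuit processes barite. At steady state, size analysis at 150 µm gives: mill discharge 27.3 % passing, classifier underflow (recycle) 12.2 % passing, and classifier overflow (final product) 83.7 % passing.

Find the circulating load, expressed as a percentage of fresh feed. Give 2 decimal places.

CL = 373.51 %

Two-product formula at 150 µm:
(1+r)·d = r·u + o ⇒ r = (o−d)/(d−u)
r = (83.7 − 27.3)/(27.3 − 12.2) = 56.4/15.1 = 3.7351
CL = 100·r = 373.51 %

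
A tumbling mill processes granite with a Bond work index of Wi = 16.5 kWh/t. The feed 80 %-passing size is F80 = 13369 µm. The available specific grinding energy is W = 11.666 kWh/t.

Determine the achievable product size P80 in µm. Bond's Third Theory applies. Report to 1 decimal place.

W = 10 Wi (1/√P80 − 1/√F80)  [Bond]
⇒ 1/√P80 = W/(10·Wi) + 1/√F80
  = 11.6660/(10·16.5) + 1/√13369 = 0.070703 + 0.008649 = 0.079352
P80 = (1/0.079352)² = 12.6021² = 158.81 µm

P80 = 158.8 µm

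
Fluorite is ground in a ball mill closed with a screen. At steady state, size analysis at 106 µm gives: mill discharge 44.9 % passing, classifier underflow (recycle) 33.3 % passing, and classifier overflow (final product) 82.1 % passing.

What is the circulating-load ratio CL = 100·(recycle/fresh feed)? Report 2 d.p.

Classifier node, passing 106 µm:
(1+r)·d = r·u + o ⇒ r = (o−d)/(d−u)
r = (82.1 − 44.9)/(44.9 − 33.3) = 37.2/11.6 = 3.2069
CL = 100·r = 320.69 %

CL = 320.69 %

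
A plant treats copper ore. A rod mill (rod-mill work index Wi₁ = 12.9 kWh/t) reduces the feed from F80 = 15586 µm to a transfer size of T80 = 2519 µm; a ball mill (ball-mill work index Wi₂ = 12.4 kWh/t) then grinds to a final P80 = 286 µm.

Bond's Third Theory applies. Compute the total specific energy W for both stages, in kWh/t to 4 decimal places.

W = 6.3986 kWh/t

W = 10 Wi (P80^-0.5 − F80^-0.5)
Stage 1 (15586→2519 µm, Wi₁=12.9): W₁ = 10·12.9·(0.019924 − 0.008010) = 1.5370 kWh/t
Stage 2 (2519→286 µm, Wi₂=12.4): W₂ = 10·12.4·(0.059131 − 0.019924) = 4.8616 kWh/t
W = W₁ + W₂ = 1.5370 + 4.8616 = 6.3986 kWh/t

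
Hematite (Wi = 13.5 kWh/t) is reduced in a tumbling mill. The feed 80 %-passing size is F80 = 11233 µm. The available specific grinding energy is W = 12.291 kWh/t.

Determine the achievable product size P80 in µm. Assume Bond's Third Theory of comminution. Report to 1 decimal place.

P80 = 99.0 µm

W = 10 Wi (P80^-0.5 − F80^-0.5)
1/√P80 = 1/√F80 + W/(10·Wi)
  = 12.2910/(10·13.5) + 1/√11233 = 0.091044 + 0.009435 = 0.100480
P80 = (1/0.100480)² = 9.9523² = 99.05 µm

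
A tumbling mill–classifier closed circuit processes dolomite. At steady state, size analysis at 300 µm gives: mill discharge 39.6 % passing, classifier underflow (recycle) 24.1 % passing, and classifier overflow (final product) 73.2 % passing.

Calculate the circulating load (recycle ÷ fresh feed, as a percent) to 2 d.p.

CL = 216.77 %

Balance %-passing 300 µm (r = R/F):
(1+r)·d = r·u + o ⇒ r = (o−d)/(d−u)
r = (73.2 − 39.6)/(39.6 − 24.1) = 33.6/15.5 = 2.1677
CL = 100·r = 216.77 %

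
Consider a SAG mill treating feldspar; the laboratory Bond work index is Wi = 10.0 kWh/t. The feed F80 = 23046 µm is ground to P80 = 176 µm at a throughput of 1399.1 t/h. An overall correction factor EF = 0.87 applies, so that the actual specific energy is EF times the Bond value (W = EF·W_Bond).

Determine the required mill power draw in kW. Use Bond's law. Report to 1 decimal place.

P = 8373.3 kW

Bond:  W = 10 Wi (1/√P − 1/√F)
W = 10·10.0·(1/√176 − 1/√23046) = 10·10.0·(0.068791) = 6.8791 kWh/t
W_actual = 0.87 × 6.8791 = 5.9848 kWh/t
P = W·T = 5.9848·1399.1 = 8373.3 kW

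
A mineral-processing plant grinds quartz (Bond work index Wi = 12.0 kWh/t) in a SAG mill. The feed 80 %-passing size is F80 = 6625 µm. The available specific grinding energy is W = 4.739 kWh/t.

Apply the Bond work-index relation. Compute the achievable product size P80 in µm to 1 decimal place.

P80 = 373.0 µm

W = 10·Wi·(P80^(-½) − F80^(-½))
1/√P80 = 1/√F80 + W/(10·Wi)
  = 4.7390/(10·12.0) + 1/√6625 = 0.039492 + 0.012286 = 0.051778
P80 = (1/0.051778)² = 19.3134² = 373.01 µm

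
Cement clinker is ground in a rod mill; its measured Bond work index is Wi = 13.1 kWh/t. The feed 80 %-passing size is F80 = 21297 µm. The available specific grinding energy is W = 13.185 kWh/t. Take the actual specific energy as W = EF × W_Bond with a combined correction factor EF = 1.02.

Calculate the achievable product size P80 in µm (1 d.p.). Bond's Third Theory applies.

P80 = 89.8 µm

W_Bond = 10·Wi·(1/√P₈₀ − 1/√F₈₀)
W_Bond = W / EF = 13.185 / 1.02 = 12.9265 kWh/t
1/√P80 = 1/√F80 + W_Bond/(10·Wi)
  = 12.9265/(10·13.1) + 1/√21297 = 0.098675 + 0.006852 = 0.105528
P80 = (1/0.105528)² = 9.4762² = 89.80 µm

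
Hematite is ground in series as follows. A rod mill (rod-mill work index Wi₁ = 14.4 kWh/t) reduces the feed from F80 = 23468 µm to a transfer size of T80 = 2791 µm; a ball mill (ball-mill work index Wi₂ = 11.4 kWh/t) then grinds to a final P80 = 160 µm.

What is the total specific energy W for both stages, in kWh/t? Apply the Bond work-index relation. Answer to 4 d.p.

Bond:  W = 10 Wi (1/√P − 1/√F)
Stage 1 (23468→2791 µm, Wi₁=14.4): W₁ = 10·14.4·(0.018929 − 0.006528) = 1.7857 kWh/t
Stage 2 (2791→160 µm, Wi₂=11.4): W₂ = 10·11.4·(0.079057 − 0.018929) = 6.8546 kWh/t
W = W₁ + W₂ = 1.7857 + 6.8546 = 8.6404 kWh/t

W = 8.6404 kWh/t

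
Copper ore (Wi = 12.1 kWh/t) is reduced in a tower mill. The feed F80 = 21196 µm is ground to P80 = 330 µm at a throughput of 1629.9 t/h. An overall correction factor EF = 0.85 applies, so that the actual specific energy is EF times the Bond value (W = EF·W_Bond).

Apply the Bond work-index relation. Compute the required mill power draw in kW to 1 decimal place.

P = 8076.6 kW

W = 10 Wi (1/√P80 − 1/√F80)  [Bond]
W = 10·12.1·(1/√330 − 1/√21196) = 10·12.1·(0.048180) = 5.8297 kWh/t
With EF = 0.85: W = 5.8297·0.85 = 4.9553 kWh/t
P_mill = W·ṁ = 4.9553·1629.9 = 8076.6 kW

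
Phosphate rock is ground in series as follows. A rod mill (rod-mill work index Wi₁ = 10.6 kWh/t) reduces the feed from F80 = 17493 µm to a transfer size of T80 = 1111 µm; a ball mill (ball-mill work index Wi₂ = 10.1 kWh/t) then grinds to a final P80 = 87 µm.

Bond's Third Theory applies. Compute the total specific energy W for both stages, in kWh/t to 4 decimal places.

W = 10.1769 kWh/t

Bond:  W = 10 Wi (1/√P − 1/√F)
Stage 1 (17493→1111 µm, Wi₁=10.6): W₁ = 10·10.6·(0.030002 − 0.007561) = 2.3787 kWh/t
Stage 2 (1111→87 µm, Wi₂=10.1): W₂ = 10·10.1·(0.107211 − 0.030002) = 7.7982 kWh/t
W = W₁ + W₂ = 2.3787 + 7.7982 = 10.1769 kWh/t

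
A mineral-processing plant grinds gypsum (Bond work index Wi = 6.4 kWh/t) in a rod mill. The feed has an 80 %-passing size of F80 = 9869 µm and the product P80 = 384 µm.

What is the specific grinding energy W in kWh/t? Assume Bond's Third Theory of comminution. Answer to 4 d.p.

W = 10 Wi (1/√P80 − 1/√F80)  [Bond]
1/√384 = 0.051031;  1/√9869 = 0.010066
W = 10·6.4·(0.051031 − 0.010066) = 2.6218 kWh/t

W = 2.6218 kWh/t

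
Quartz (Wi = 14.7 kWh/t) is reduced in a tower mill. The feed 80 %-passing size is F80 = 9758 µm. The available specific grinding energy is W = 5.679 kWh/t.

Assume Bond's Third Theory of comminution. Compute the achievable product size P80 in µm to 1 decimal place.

P80 = 420.7 µm

W_Bond = 10·Wi·(1/√P₈₀ − 1/√F₈₀)
1/√P80 = 1/√F80 + W/(10·Wi)
  = 5.6790/(10·14.7) + 1/√9758 = 0.038633 + 0.010123 = 0.048756
P80 = (1/0.048756)² = 20.5103² = 420.67 µm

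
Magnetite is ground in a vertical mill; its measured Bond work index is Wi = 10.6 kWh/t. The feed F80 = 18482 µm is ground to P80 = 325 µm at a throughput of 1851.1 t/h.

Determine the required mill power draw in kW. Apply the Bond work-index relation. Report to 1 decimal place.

W_Bond = 10·Wi·(1/√P₈₀ − 1/√F₈₀)
W = 10·10.6·(1/√325 − 1/√18482) = 10·10.6·(0.048114) = 5.1001 kWh/t
Power = W × throughput = 5.1001 kWh/t × 1851.1 t/h = 9440.8 kW

P = 9440.8 kW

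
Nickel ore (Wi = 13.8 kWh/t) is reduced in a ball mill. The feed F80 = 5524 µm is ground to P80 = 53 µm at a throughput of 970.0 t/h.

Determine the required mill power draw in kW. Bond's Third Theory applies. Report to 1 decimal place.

W = 10 Wi (1/√P80 − 1/√F80)  [Bond]
W = 10·13.8·(1/√53 − 1/√5524) = 10·13.8·(0.123906) = 17.0990 kWh/t
Mill draw = 17.0990 × 970.0 = 16586.0 kW

P = 16586.0 kW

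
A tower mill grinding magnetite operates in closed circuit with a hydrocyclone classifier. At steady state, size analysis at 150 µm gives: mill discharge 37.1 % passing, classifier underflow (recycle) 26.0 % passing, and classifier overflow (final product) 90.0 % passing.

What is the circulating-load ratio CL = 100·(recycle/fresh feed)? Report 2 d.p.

Balance %-passing 150 µm (r = R/F):
(1+r)d = ru + o → r = (o−d)/(d−u)
r = (90.0 − 37.1)/(37.1 − 26.0) = 52.9/11.1 = 4.7658
CL = 100·r = 476.58 %

CL = 476.58 %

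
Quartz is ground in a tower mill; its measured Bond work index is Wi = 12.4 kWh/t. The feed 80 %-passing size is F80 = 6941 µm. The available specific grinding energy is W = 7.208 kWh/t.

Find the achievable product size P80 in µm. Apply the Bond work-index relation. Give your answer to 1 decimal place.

W_Bond = 10·Wi·(1/√P₈₀ − 1/√F₈₀)
P80^(−½) = W/(10 Wi) + F80^(−½)
  = 7.2080/(10·12.4) + 1/√6941 = 0.058129 + 0.012003 = 0.070132
P80 = (1/0.070132)² = 14.2588² = 203.31 µm

P80 = 203.3 µm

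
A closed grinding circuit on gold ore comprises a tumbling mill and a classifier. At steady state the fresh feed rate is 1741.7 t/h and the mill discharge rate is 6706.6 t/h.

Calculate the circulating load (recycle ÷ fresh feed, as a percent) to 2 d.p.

M = F + R at steady state, so:
R = M − F = 6706.6 − 1741.7 = 4964.9 t/h
CL = 100·R/F = 100·4964.9/1741.7 = 285.06 %

CL = 285.06 %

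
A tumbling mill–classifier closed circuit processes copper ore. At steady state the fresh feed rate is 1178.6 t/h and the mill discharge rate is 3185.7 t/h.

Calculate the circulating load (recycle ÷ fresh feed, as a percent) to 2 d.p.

Mill node: discharge = fresh + recycle.
R = M − F = 3185.7 − 1178.6 = 2007.1 t/h
CL = 100·R/F = 100·2007.1/1178.6 = 170.30 %

CL = 170.30 %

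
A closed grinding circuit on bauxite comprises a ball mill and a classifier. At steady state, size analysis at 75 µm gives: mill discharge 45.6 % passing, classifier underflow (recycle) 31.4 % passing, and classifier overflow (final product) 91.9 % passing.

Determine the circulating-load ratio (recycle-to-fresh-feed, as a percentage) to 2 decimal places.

CL = 326.06 %

Classifier node, passing 75 µm:
(1+r)d = ru + o → r = (o−d)/(d−u)
r = (91.9 − 45.6)/(45.6 − 31.4) = 46.3/14.2 = 3.2606
CL = 100·r = 326.06 %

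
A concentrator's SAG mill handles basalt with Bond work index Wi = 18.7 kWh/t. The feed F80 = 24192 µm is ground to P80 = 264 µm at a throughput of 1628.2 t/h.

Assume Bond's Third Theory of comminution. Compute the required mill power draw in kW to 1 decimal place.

W = 10 Wi (P80^-0.5 − F80^-0.5)
W = 10·18.7·(1/√264 − 1/√24192) = 10·18.7·(0.055116) = 10.3068 kWh/t
P_mill = W·ṁ = 10.3068·1628.2 = 16781.5 kW

P = 16781.5 kW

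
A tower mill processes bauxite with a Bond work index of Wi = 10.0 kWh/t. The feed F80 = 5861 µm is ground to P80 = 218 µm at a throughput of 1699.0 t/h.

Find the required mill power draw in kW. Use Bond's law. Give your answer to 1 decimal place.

W = 10 Wi (P80^-0.5 − F80^-0.5)
W = 10·10.0·(1/√218 − 1/√5861) = 10·10.0·(0.054666) = 5.4666 kWh/t
Power = W × throughput = 5.4666 kWh/t × 1699.0 t/h = 9287.8 kW

P = 9287.8 kW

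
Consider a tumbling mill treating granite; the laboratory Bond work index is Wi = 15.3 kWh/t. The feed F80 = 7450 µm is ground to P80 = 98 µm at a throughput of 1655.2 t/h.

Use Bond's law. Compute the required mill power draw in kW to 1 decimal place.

P = 22647.6 kW

Bond:  W = 10 Wi (1/√P − 1/√F)
W = 10·15.3·(1/√98 − 1/√7450) = 10·15.3·(0.089430) = 13.6827 kWh/t
Mill draw = 13.6827 × 1655.2 = 22647.6 kW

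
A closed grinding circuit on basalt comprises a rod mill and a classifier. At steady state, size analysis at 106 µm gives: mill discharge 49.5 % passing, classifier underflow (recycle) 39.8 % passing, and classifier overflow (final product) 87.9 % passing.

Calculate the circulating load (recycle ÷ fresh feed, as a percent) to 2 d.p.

CL = 395.88 %

Mass balance on the −106 µm fraction:
r = (o − d)/(d − u)
r = (87.9 − 49.5)/(49.5 − 39.8) = 38.4/9.7 = 3.9588
CL = 100·r = 395.88 %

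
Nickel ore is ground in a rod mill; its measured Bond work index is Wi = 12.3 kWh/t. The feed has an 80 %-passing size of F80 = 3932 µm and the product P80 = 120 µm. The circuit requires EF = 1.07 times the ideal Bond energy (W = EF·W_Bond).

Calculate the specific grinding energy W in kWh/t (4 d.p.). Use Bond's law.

W = 9.9154 kWh/t

W = 10·Wi·(P80^(-½) − F80^(-½))
1/√120 = 0.091287;  1/√3932 = 0.015948
W = 10·12.3·(0.091287 − 0.015948) = 9.2668 kWh/t
W_actual = 1.07 × 9.2668 = 9.9154 kWh/t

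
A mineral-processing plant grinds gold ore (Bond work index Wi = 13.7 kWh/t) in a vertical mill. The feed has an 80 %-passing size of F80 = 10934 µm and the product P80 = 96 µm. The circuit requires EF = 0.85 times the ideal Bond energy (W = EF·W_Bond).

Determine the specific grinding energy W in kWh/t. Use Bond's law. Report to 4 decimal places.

W = 10 Wi (1/√P80 − 1/√F80)  [Bond]
1/√96 = 0.102062;  1/√10934 = 0.009563
W = 10·13.7·(0.102062 − 0.009563) = 12.6723 kWh/t
Apply correction: 12.6723 × 0.85 = 10.7715 kWh/t

W = 10.7715 kWh/t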